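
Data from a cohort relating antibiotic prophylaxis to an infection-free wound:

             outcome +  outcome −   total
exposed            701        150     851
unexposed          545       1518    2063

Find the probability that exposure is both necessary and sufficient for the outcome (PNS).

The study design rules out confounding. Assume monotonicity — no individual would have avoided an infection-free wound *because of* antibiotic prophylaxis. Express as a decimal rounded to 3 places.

p₁ = P(outcome | exposed) = 701/851 = 0.82374
p₀ = P(outcome | unexposed) = 545/2063 = 0.26418
Under exogeneity and monotonicity, PNS = p₁ − p₀.
PNS = 0.82374 − 0.26418 = 0.55956

PNS ≈ 0.560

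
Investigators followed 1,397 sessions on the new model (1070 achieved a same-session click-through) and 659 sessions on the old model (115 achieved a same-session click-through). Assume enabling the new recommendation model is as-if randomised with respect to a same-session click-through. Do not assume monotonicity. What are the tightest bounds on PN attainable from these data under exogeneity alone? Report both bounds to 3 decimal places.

0.772 ≤ PN ≤ 1.000

p₁ = P(outcome | exposed) = 1070/1397 = 0.76593
p₀ = P(outcome | unexposed) = 115/659 = 0.17451
Under exogeneity alone the bounds on PN are max{0,(p₁−p₀)/p₁} ≤ PN ≤ min{1,(1−p₀)/p₁}.
  lower = (p₁ − p₀)/p₁ = 0.59142 / 0.76593 ≈ 0.7722
  upper = min{1, (1 − p₀)/p₁} = 0.82549 / 0.76593 ≈ 1.0778 → capped at 1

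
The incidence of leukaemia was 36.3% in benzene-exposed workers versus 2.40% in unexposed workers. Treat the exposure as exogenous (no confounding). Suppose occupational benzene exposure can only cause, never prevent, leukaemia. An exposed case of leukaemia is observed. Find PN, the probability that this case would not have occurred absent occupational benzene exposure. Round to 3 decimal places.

PN ≈ 0.934

p₁ = 0.363, p₀ = 0.024.
Under exogeneity and monotonicity, PN = (p₁ − p₀) / p₁.
PN = (0.363 − 0.024) / 0.363 = 0.339 / 0.363 ≈ 0.9339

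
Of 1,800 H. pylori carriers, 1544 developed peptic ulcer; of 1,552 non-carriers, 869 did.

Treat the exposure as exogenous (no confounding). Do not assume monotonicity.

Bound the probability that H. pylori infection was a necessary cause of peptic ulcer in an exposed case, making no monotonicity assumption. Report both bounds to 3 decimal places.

p₁ = P(outcome | exposed) = 1544/1800 = 0.85778
p₀ = P(outcome | unexposed) = 869/1552 = 0.55992
Under exogeneity alone the bounds on PN are max{0,(p₁−p₀)/p₁} ≤ PN ≤ min{1,(1−p₀)/p₁}.
  lower = (p₁ − p₀)/p₁ = 0.29786 / 0.85778 ≈ 0.3472
  upper = min{1, (1 − p₀)/p₁} = 0.44008 / 0.85778 ≈ 0.5130

0.347 ≤ PN ≤ 0.513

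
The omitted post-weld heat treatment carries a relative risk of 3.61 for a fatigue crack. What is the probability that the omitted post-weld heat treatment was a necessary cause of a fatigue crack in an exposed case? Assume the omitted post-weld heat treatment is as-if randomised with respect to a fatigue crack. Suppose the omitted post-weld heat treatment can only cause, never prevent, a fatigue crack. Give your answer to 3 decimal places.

Under exogeneity and monotonicity, PN = (RR − 1) / RR = 1 − 1/RR.
PN = (3.61 − 1) / 3.61 = 2.61 / 3.61 ≈ 0.7230

PN ≈ 0.723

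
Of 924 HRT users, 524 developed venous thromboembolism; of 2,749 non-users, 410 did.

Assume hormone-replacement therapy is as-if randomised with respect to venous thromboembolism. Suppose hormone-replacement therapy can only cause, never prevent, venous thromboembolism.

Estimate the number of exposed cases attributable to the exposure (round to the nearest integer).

about 386 cases

p₁ = P(outcome | exposed) = 524/924 = 0.5671
p₀ = P(outcome | unexposed) = 410/2749 = 0.14915
PN = (p₁ − p₀)/p₁ = (0.5671 − 0.14915) / 0.5671 ≈ 0.73700.
Attributable cases ≈ PN × (exposed cases) = 0.73700 × 524 ≈ 386.19.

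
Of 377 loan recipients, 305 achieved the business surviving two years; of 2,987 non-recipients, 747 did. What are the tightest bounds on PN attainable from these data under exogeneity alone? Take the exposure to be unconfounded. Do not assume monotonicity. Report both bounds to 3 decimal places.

p₁ = P(outcome | exposed) = 305/377 = 0.80902
p₀ = P(outcome | unexposed) = 747/2987 = 0.25008
Under exogeneity alone the bounds on PN are max{0,(p₁−p₀)/p₁} ≤ PN ≤ min{1,(1−p₀)/p₁}.
  lower = (p₁ − p₀)/p₁ = 0.55893 / 0.80902 ≈ 0.6909
  upper = min{1, (1 − p₀)/p₁} = 0.74992 / 0.80902 ≈ 0.9269

0.691 ≤ PN ≤ 0.927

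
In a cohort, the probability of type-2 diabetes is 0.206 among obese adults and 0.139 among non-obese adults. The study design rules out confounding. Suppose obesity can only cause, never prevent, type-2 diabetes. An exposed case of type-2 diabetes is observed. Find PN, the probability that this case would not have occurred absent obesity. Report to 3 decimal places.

PN ≈ 0.325

Let p₁ = 0.206, p₀ = 0.139.
Under exogeneity and monotonicity, PN = (p₁ − p₀) / p₁.
PN = (0.206 − 0.139) / 0.206 = 0.067 / 0.206 ≈ 0.3252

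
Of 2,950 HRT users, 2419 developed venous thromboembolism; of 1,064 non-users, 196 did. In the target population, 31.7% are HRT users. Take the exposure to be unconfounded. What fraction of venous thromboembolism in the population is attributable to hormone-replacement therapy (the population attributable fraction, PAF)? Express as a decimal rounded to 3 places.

p₁ = P(outcome | exposed) = 2419/2950 = 0.82
p₀ = P(outcome | unexposed) = 196/1064 = 0.18421
Overall risk P(Y=1) = π·p₁ + (1−π)·p₀ = 0.317×0.82 + 0.683×0.18421 = 0.38576.
Under exogeneity, PAF = [P(Y=1) − p₀] / P(Y=1).
PAF = (0.38576 − 0.18421) / 0.38576 ≈ 0.5225

PAF ≈ 0.522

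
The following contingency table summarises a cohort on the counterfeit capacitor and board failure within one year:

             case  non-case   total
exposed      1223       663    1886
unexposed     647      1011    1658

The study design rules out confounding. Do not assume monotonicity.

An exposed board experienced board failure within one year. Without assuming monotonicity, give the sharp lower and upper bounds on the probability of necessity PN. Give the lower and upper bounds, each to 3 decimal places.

p₁ = P(outcome | exposed) = 1223/1886 = 0.64846
p₀ = P(outcome | unexposed) = 647/1658 = 0.39023
Under exogeneity alone the bounds on PN are max{0,(p₁−p₀)/p₁} ≤ PN ≤ min{1,(1−p₀)/p₁}.
  lower = (p₁ − p₀)/p₁ = 0.25823 / 0.64846 ≈ 0.3982
  upper = min{1, (1 − p₀)/p₁} = 0.60977 / 0.64846 ≈ 0.9403

0.398 ≤ PN ≤ 0.940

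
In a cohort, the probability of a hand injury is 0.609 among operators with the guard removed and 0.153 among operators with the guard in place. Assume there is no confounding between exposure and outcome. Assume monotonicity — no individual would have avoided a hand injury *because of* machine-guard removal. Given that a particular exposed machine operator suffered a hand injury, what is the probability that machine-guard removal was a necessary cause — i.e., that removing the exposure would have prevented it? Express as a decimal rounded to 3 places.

PN ≈ 0.749

Let p₁ = 0.609, p₀ = 0.153.
Under exogeneity and monotonicity, PN = (p₁ − p₀) / p₁.
PN = (0.609 − 0.153) / 0.609 = 0.456 / 0.609 ≈ 0.7488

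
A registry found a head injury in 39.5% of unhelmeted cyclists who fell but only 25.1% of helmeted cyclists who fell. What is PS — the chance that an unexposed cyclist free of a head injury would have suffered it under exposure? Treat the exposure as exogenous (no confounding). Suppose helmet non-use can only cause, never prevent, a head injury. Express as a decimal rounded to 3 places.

PS ≈ 0.192

p₁ = 0.395, p₀ = 0.251.
Under exogeneity and monotonicity, PS = (p₁ − p₀) / (1 − p₀).
PS = (0.395 − 0.251) / (1 − 0.251) = 0.144 / 0.749 ≈ 0.1923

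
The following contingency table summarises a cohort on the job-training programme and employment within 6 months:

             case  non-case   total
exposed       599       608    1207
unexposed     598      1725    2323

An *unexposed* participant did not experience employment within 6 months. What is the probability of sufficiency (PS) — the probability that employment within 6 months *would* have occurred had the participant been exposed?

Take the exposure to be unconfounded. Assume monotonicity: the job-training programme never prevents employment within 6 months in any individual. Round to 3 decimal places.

p₁ = P(outcome | exposed) = 599/1207 = 0.49627
p₀ = P(outcome | unexposed) = 598/2323 = 0.25743
Under exogeneity and monotonicity, PS = (p₁ − p₀) / (1 − p₀).
PS = (0.49627 − 0.25743) / (1 − 0.25743) = 0.23885 / 0.74257 ≈ 0.3216

PS ≈ 0.322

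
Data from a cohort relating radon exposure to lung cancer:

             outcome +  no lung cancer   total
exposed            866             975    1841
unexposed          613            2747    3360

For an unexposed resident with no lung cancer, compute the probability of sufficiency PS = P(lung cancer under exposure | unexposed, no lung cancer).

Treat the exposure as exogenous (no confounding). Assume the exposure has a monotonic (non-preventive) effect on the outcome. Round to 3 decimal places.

p₁ = P(outcome | exposed) = 866/1841 = 0.4704
p₀ = P(outcome | unexposed) = 613/3360 = 0.18244
Under exogeneity and monotonicity, PS = (p₁ − p₀) / (1 − p₀).
PS = (0.4704 − 0.18244) / (1 − 0.18244) = 0.28796 / 0.81756 ≈ 0.3522

PS ≈ 0.352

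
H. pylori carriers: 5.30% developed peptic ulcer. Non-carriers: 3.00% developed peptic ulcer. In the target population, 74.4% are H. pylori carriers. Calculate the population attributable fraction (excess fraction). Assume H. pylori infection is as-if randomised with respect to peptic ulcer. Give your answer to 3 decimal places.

PAF ≈ 0.363

p₁ = 0.053, p₀ = 0.03.
Overall risk P(Y=1) = π·p₁ + (1−π)·p₀ = 0.744×0.053 + 0.256×0.03 = 0.047112.
Under exogeneity, PAF = [P(Y=1) − p₀] / P(Y=1).
PAF = (0.047112 − 0.03) / 0.047112 ≈ 0.3632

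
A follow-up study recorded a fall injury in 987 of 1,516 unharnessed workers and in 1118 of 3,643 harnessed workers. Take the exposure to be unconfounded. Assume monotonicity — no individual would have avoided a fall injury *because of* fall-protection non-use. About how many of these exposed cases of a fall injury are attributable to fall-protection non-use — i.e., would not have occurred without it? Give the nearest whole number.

p₁ = P(outcome | exposed) = 987/1516 = 0.65106
p₀ = P(outcome | unexposed) = 1118/3643 = 0.30689
PN = (p₁ − p₀)/p₁ = (0.65106 − 0.30689) / 0.65106 ≈ 0.52863.
Attributable cases ≈ PN × (exposed cases) = 0.52863 × 987 ≈ 521.75.

about 522 cases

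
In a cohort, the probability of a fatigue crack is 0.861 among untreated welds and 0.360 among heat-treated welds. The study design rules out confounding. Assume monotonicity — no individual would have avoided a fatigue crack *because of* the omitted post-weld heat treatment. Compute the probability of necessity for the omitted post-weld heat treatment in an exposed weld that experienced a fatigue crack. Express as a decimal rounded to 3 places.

Let p₁ = 0.861, p₀ = 0.36.
Under exogeneity and monotonicity, PN = (p₁ − p₀) / p₁.
PN = (0.861 − 0.36) / 0.861 = 0.501 / 0.861 ≈ 0.5819

PN ≈ 0.582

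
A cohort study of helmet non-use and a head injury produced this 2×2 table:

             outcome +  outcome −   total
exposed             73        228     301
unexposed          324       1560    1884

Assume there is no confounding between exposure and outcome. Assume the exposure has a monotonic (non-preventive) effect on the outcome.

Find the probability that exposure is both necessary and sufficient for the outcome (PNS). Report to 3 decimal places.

PNS ≈ 0.071

p₁ = P(outcome | exposed) = 73/301 = 0.24252
p₀ = P(outcome | unexposed) = 324/1884 = 0.17197
Under exogeneity and monotonicity, PNS = p₁ − p₀.
PNS = 0.24252 − 0.17197 = 0.07055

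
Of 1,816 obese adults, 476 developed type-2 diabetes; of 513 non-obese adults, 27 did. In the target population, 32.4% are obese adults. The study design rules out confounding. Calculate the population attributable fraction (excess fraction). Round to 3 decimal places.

PAF ≈ 0.563

p₁ = P(outcome | exposed) = 476/1816 = 0.26211
p₀ = P(outcome | unexposed) = 27/513 = 0.052632
Overall risk P(Y=1) = π·p₁ + (1−π)·p₀ = 0.324×0.26211 + 0.676×0.052632 = 0.1205.
Under exogeneity, PAF = [P(Y=1) − p₀] / P(Y=1).
PAF = (0.1205 − 0.052632) / 0.1205 ≈ 0.5632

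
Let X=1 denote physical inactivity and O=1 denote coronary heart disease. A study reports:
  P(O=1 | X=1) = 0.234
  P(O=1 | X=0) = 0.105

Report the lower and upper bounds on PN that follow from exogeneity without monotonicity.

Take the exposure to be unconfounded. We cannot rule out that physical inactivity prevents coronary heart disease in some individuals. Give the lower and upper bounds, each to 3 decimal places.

0.551 ≤ PN ≤ 1.000

Let p₁ = 0.234, p₀ = 0.105.
Under exogeneity alone the bounds on PN are max{0,(p₁−p₀)/p₁} ≤ PN ≤ min{1,(1−p₀)/p₁}.
  lower = (p₁ − p₀)/p₁ = 0.129 / 0.234 ≈ 0.5513
  upper = min{1, (1 − p₀)/p₁} = 0.895 / 0.234 ≈ 3.8248 → capped at 1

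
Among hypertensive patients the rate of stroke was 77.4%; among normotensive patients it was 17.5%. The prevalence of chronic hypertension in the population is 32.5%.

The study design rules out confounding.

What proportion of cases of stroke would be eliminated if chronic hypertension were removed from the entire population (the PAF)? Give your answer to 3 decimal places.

PAF ≈ 0.527

p₁ = 0.774, p₀ = 0.175.
Overall risk P(Y=1) = π·p₁ + (1−π)·p₀ = 0.325×0.774 + 0.675×0.175 = 0.36967.
Under exogeneity, PAF = [P(Y=1) − p₀] / P(Y=1).
PAF = (0.36967 − 0.175) / 0.36967 ≈ 0.5266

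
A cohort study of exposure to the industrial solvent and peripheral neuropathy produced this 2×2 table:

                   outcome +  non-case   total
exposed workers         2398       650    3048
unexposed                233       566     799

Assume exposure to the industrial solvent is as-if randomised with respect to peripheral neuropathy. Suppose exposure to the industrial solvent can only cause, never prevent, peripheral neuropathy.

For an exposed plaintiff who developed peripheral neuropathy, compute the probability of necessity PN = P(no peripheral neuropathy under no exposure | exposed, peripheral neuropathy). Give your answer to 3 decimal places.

p₁ = P(outcome | exposed) = 2398/3048 = 0.78675
p₀ = P(outcome | unexposed) = 233/799 = 0.29161
Under exogeneity and monotonicity, PN = (p₁ − p₀)/p₁.
PN = (0.78675 − 0.29161) / 0.78675 ≈ 0.6293

PN ≈ 0.629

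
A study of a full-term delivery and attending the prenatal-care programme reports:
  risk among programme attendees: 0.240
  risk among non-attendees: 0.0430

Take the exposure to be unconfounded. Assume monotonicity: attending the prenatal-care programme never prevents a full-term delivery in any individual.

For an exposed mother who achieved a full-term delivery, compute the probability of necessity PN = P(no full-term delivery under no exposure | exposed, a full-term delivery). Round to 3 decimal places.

Let p₁ = 0.24, p₀ = 0.043.
Under exogeneity and monotonicity, PN = (p₁ − p₀) / p₁.
PN = (0.24 − 0.043) / 0.24 = 0.197 / 0.24 ≈ 0.8208

PN ≈ 0.821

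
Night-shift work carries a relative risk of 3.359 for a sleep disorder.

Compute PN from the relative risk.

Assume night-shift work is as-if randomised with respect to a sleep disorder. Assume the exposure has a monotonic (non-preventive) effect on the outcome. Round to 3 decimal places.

Under exogeneity and monotonicity, PN = (RR − 1) / RR = 1 − 1/RR.
PN = (3.359 − 1) / 3.359 = 2.359 / 3.359 ≈ 0.7023

PN ≈ 0.702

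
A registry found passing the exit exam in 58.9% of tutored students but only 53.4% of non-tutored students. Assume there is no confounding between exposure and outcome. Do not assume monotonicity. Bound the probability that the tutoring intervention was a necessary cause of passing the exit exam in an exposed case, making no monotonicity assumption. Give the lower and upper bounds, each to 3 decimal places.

p₁ = 0.589, p₀ = 0.534.
Under exogeneity alone the bounds on PN are max{0,(p₁−p₀)/p₁} ≤ PN ≤ min{1,(1−p₀)/p₁}.
  lower = (p₁ − p₀)/p₁ = 0.055 / 0.589 ≈ 0.0934
  upper = min{1, (1 − p₀)/p₁} = 0.466 / 0.589 ≈ 0.7912

0.093 ≤ PN ≤ 0.791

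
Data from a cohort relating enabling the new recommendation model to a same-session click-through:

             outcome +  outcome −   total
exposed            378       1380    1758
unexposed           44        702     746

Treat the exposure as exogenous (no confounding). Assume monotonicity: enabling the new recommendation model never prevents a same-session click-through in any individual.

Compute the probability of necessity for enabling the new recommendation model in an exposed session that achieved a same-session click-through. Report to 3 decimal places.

PN ≈ 0.726

p₁ = P(outcome | exposed) = 378/1758 = 0.21502
p₀ = P(outcome | unexposed) = 44/746 = 0.058981
Under exogeneity and monotonicity, PN = (p₁ − p₀)/p₁.
PN = (0.21502 − 0.058981) / 0.21502 ≈ 0.7257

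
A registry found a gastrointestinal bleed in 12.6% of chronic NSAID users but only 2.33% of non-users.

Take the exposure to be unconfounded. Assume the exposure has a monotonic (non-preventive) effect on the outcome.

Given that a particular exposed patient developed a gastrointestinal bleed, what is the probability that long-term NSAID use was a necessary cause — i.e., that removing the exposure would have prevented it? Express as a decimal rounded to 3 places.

p₁ = 0.126, p₀ = 0.0233.
Under exogeneity and monotonicity, PN = (p₁ − p₀) / p₁.
PN = (0.126 − 0.0233) / 0.126 = 0.1027 / 0.126 ≈ 0.8151

PN ≈ 0.815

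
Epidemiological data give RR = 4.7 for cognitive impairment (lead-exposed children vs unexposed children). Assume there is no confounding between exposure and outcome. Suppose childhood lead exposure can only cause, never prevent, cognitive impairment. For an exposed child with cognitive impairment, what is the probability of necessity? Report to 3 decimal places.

Under exogeneity and monotonicity, PN = (RR − 1) / RR = 1 − 1/RR.
PN = (4.7 − 1) / 4.7 = 3.7 / 4.7 ≈ 0.7872

PN ≈ 0.787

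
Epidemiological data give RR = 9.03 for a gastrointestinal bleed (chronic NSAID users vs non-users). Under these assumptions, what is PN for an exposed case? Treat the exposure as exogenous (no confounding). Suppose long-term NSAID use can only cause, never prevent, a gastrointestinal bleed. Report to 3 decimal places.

Under exogeneity and monotonicity, PN = (RR − 1) / RR = 1 − 1/RR.
PN = (9.03 − 1) / 9.03 = 8.03 / 9.03 ≈ 0.8893

PN ≈ 0.889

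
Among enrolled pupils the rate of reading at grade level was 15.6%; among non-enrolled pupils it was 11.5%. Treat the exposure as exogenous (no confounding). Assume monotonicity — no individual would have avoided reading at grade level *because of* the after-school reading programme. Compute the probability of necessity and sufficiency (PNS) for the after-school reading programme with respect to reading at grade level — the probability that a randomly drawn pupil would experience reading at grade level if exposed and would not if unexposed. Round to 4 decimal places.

p₁ = 0.156, p₀ = 0.115.
Under exogeneity and monotonicity, PNS = p₁ − p₀.
PNS = 0.156 − 0.115 = 0.041

PNS ≈ 0.0410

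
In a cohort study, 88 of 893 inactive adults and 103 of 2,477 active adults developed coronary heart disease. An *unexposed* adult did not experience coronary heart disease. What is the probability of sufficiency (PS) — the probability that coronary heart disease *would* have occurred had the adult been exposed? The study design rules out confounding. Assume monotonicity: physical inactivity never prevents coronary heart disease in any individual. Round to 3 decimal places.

p₁ = P(outcome | exposed) = 88/893 = 0.098544
p₀ = P(outcome | unexposed) = 103/2477 = 0.041583
Under exogeneity and monotonicity, PS = (p₁ − p₀) / (1 − p₀).
PS = (0.098544 − 0.041583) / (1 − 0.041583) = 0.056962 / 0.95842 ≈ 0.0594

PS ≈ 0.059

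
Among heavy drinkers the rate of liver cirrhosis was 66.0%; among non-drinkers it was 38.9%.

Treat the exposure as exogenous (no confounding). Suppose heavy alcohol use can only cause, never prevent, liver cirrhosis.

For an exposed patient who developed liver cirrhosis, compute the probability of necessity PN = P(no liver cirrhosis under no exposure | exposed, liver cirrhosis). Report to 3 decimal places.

p₁ = 0.66, p₀ = 0.389.
Under exogeneity and monotonicity, PN = (p₁ − p₀) / p₁.
PN = (0.66 − 0.389) / 0.66 = 0.271 / 0.66 ≈ 0.4106

PN ≈ 0.411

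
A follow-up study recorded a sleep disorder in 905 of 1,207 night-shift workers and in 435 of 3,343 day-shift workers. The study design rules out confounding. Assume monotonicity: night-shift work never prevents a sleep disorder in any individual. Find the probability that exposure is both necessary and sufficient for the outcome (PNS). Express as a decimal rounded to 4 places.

PNS ≈ 0.6197

p₁ = P(outcome | exposed) = 905/1207 = 0.74979
p₀ = P(outcome | unexposed) = 435/3343 = 0.13012
Under exogeneity and monotonicity, PNS = p₁ − p₀.
PNS = 0.74979 − 0.13012 = 0.61967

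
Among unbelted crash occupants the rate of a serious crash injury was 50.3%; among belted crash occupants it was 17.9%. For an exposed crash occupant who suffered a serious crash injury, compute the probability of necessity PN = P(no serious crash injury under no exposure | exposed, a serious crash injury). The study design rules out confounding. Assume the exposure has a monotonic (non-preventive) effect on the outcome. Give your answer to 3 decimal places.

p₁ = 0.503, p₀ = 0.179.
Under exogeneity and monotonicity, PN = (p₁ − p₀) / p₁.
PN = (0.503 − 0.179) / 0.503 = 0.324 / 0.503 ≈ 0.6441

PN ≈ 0.644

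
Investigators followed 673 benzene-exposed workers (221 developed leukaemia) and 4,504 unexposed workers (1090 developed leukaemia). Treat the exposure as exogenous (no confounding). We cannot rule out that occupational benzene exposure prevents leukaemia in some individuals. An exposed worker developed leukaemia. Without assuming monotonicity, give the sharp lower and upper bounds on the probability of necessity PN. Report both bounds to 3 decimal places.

p₁ = P(outcome | exposed) = 221/673 = 0.32838
p₀ = P(outcome | unexposed) = 1090/4504 = 0.24201
Under exogeneity alone the bounds on PN are max{0,(p₁−p₀)/p₁} ≤ PN ≤ min{1,(1−p₀)/p₁}.
  lower = (p₁ − p₀)/p₁ = 0.086373 / 0.32838 ≈ 0.2630
  upper = min{1, (1 − p₀)/p₁} = 0.75799 / 0.32838 ≈ 2.3083 → capped at 1

0.263 ≤ PN ≤ 1.000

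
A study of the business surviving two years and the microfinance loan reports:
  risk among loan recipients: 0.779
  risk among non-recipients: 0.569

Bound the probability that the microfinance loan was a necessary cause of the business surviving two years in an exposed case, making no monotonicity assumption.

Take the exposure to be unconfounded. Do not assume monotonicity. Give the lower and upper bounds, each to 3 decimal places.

Let p₁ = 0.779, p₀ = 0.569.
Under exogeneity alone the bounds on PN are max{0,(p₁−p₀)/p₁} ≤ PN ≤ min{1,(1−p₀)/p₁}.
  lower = (p₁ − p₀)/p₁ = 0.21 / 0.779 ≈ 0.2696
  upper = min{1, (1 − p₀)/p₁} = 0.431 / 0.779 ≈ 0.5533

0.270 ≤ PN ≤ 0.553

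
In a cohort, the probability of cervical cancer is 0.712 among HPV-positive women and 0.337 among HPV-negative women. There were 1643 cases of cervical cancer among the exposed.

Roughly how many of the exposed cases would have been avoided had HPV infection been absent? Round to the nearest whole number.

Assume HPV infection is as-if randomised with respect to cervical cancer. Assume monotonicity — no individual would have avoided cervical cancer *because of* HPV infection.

about 865 cases

Let p₁ = 0.712, p₀ = 0.337.
PN = (p₁ − p₀)/p₁ = (0.712 − 0.337) / 0.712 ≈ 0.52669.
Attributable cases ≈ PN × (exposed cases) = 0.52669 × 1643 ≈ 865.34.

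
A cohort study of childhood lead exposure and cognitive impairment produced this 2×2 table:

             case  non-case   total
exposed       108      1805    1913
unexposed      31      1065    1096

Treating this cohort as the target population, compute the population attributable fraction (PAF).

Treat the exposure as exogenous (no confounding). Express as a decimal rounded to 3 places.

p₁ = P(outcome | exposed) = 108/1913 = 0.056456
p₀ = P(outcome | unexposed) = 31/1096 = 0.028285
Exposure prevalence π = 1913/3009 = 0.63576; overall risk P(Y=1) = 0.046195.
Under exogeneity, PAF = [P(Y=1) − p₀]/P(Y=1).
PAF = (0.046195 − 0.028285) / 0.046195 ≈ 0.3877

PAF ≈ 0.388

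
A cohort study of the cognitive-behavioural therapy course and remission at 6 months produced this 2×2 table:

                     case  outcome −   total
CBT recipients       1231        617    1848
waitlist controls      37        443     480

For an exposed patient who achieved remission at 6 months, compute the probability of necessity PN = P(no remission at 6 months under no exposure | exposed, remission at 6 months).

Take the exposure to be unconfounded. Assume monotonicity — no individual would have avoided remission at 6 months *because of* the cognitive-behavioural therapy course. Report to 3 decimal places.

p₁ = P(outcome | exposed) = 1231/1848 = 0.66613
p₀ = P(outcome | unexposed) = 37/480 = 0.077083
Under exogeneity and monotonicity, PN = (p₁ − p₀)/p₁.
PN = (0.66613 − 0.077083) / 0.66613 ≈ 0.8843

PN ≈ 0.884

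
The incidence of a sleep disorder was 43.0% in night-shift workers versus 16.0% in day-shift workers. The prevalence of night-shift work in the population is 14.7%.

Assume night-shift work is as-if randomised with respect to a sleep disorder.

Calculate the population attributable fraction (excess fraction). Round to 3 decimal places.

PAF ≈ 0.199

p₁ = 0.43, p₀ = 0.16.
Overall risk P(Y=1) = π·p₁ + (1−π)·p₀ = 0.147×0.43 + 0.853×0.16 = 0.19969.
Under exogeneity, PAF = [P(Y=1) − p₀] / P(Y=1).
PAF = (0.19969 − 0.16) / 0.19969 ≈ 0.1988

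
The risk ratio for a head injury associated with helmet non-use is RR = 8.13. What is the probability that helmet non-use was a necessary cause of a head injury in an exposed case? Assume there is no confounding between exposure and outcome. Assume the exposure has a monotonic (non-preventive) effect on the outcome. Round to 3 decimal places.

PN ≈ 0.877

Under exogeneity and monotonicity, PN = (RR − 1) / RR = 1 − 1/RR.
PN = (8.13 − 1) / 8.13 = 7.13 / 8.13 ≈ 0.8770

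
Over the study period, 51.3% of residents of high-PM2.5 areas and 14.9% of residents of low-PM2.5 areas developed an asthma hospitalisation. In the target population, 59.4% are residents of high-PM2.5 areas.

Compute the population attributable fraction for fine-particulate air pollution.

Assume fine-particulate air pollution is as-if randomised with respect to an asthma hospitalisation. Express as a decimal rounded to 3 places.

p₁ = 0.513, p₀ = 0.149.
Overall risk P(Y=1) = π·p₁ + (1−π)·p₀ = 0.594×0.513 + 0.406×0.149 = 0.36522.
Under exogeneity, PAF = [P(Y=1) − p₀] / P(Y=1).
PAF = (0.36522 − 0.149) / 0.36522 ≈ 0.5920

PAF ≈ 0.592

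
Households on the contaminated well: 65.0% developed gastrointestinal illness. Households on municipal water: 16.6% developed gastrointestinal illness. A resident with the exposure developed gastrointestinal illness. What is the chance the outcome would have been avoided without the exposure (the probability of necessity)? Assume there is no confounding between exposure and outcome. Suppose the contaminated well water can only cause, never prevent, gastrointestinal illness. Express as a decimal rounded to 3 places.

PN ≈ 0.745

p₁ = 0.65, p₀ = 0.166.
Under exogeneity and monotonicity, PN = (p₁ − p₀) / p₁.
PN = (0.65 − 0.166) / 0.65 = 0.484 / 0.65 ≈ 0.7446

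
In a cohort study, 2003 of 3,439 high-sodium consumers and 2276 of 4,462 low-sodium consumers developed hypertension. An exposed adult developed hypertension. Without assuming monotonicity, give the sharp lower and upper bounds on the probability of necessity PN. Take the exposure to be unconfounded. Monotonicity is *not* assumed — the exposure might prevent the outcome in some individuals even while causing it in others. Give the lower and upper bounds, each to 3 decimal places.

0.124 ≤ PN ≤ 0.841

p₁ = P(outcome | exposed) = 2003/3439 = 0.58244
p₀ = P(outcome | unexposed) = 2276/4462 = 0.51009
Under exogeneity alone the bounds on PN are max{0,(p₁−p₀)/p₁} ≤ PN ≤ min{1,(1−p₀)/p₁}.
  lower = (p₁ − p₀)/p₁ = 0.072352 / 0.58244 ≈ 0.1242
  upper = min{1, (1 − p₀)/p₁} = 0.48991 / 0.58244 ≈ 0.8411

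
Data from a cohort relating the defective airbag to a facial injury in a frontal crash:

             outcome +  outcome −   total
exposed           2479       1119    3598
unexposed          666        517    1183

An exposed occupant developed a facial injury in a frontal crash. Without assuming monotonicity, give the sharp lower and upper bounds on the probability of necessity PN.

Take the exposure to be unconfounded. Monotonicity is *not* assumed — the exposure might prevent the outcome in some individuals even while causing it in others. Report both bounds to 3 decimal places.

p₁ = P(outcome | exposed) = 2479/3598 = 0.68899
p₀ = P(outcome | unexposed) = 666/1183 = 0.56298
Under exogeneity alone the bounds on PN are max{0,(p₁−p₀)/p₁} ≤ PN ≤ min{1,(1−p₀)/p₁}.
  lower = (p₁ − p₀)/p₁ = 0.12602 / 0.68899 ≈ 0.1829
  upper = min{1, (1 − p₀)/p₁} = 0.43702 / 0.68899 ≈ 0.6343

0.183 ≤ PN ≤ 0.634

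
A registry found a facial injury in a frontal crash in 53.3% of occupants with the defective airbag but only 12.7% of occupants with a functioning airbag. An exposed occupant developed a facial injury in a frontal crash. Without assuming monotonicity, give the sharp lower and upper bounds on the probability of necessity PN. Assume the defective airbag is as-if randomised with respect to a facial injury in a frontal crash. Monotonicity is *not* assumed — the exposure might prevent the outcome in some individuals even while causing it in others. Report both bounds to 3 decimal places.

0.762 ≤ PN ≤ 1.000

p₁ = 0.533, p₀ = 0.127.
Under exogeneity alone the bounds on PN are max{0,(p₁−p₀)/p₁} ≤ PN ≤ min{1,(1−p₀)/p₁}.
  lower = (p₁ − p₀)/p₁ = 0.406 / 0.533 ≈ 0.7617
  upper = min{1, (1 − p₀)/p₁} = 0.873 / 0.533 ≈ 1.6379 → capped at 1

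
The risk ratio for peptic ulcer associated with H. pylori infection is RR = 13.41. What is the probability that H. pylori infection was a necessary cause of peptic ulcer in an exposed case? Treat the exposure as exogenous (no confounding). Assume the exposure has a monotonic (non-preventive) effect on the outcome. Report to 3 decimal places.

Under exogeneity and monotonicity, PN = (RR − 1) / RR = 1 − 1/RR.
PN = (13.41 − 1) / 13.41 = 12.41 / 13.41 ≈ 0.9254

PN ≈ 0.925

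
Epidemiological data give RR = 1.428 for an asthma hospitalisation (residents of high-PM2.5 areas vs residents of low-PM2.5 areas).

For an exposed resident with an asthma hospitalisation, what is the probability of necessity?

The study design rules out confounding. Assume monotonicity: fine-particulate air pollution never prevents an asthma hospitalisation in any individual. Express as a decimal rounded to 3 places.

PN ≈ 0.300

Under exogeneity and monotonicity, PN = (RR − 1) / RR = 1 − 1/RR.
PN = (1.428 − 1) / 1.428 = 0.428 / 1.428 ≈ 0.2997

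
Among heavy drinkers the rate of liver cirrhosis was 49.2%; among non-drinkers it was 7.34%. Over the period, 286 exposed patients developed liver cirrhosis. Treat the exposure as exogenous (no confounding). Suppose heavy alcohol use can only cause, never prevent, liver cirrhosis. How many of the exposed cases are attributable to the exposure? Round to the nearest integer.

about 243 cases

p₁ = 0.492, p₀ = 0.0734.
PN = (p₁ − p₀)/p₁ = (0.492 − 0.0734) / 0.492 ≈ 0.85081.
Attributable cases ≈ PN × (exposed cases) = 0.85081 × 286 ≈ 243.33.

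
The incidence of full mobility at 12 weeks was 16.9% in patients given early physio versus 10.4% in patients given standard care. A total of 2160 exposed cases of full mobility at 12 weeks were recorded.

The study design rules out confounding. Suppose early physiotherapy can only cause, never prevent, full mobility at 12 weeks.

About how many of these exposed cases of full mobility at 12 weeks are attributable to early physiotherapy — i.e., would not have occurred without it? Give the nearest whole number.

about 831 cases

p₁ = 0.169, p₀ = 0.104.
PN = (p₁ − p₀)/p₁ = (0.169 − 0.104) / 0.169 ≈ 0.38462.
Attributable cases ≈ PN × (exposed cases) = 0.38462 × 2160 ≈ 830.77.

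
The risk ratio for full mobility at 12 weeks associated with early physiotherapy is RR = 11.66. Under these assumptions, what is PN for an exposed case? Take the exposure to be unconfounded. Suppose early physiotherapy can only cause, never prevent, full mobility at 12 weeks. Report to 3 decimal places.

Under exogeneity and monotonicity, PN = (RR − 1) / RR = 1 − 1/RR.
PN = (11.66 − 1) / 11.66 = 10.66 / 11.66 ≈ 0.9142

PN ≈ 0.914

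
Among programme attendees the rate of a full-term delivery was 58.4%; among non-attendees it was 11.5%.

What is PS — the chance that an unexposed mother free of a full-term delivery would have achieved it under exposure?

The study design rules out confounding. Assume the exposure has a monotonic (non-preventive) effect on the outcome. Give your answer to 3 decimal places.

PS ≈ 0.530

p₁ = 0.584, p₀ = 0.115.
Under exogeneity and monotonicity, PS = (p₁ − p₀) / (1 − p₀).
PS = (0.584 − 0.115) / (1 − 0.115) = 0.469 / 0.885 ≈ 0.5299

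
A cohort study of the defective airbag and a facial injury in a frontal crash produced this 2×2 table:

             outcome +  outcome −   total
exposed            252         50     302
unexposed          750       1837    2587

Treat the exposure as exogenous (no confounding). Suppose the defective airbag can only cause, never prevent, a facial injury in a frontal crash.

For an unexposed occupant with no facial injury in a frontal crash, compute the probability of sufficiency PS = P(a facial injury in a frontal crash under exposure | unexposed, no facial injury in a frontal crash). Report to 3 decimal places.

PS ≈ 0.767

p₁ = P(outcome | exposed) = 252/302 = 0.83444
p₀ = P(outcome | unexposed) = 750/2587 = 0.28991
Under exogeneity and monotonicity, PS = (p₁ − p₀) / (1 − p₀).
PS = (0.83444 − 0.28991) / (1 − 0.28991) = 0.54453 / 0.71009 ≈ 0.7668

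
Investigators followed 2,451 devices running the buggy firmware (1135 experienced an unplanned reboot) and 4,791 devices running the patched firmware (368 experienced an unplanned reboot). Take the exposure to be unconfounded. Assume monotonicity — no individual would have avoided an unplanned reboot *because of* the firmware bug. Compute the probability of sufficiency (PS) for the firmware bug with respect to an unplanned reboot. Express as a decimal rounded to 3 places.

p₁ = P(outcome | exposed) = 1135/2451 = 0.46308
p₀ = P(outcome | unexposed) = 368/4791 = 0.076811
Under exogeneity and monotonicity, PS = (p₁ − p₀) / (1 − p₀).
PS = (0.46308 − 0.076811) / (1 − 0.076811) = 0.38627 / 0.92319 ≈ 0.4184

PS ≈ 0.418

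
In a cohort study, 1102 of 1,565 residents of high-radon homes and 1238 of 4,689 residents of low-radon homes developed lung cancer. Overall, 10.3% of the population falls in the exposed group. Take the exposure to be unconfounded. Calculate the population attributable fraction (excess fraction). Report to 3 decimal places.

p₁ = P(outcome | exposed) = 1102/1565 = 0.70415
p₀ = P(outcome | unexposed) = 1238/4689 = 0.26402
Overall risk P(Y=1) = π·p₁ + (1−π)·p₀ = 0.103×0.70415 + 0.897×0.26402 = 0.30936.
Under exogeneity, PAF = [P(Y=1) − p₀] / P(Y=1).
PAF = (0.30936 − 0.26402) / 0.30936 ≈ 0.1465

PAF ≈ 0.147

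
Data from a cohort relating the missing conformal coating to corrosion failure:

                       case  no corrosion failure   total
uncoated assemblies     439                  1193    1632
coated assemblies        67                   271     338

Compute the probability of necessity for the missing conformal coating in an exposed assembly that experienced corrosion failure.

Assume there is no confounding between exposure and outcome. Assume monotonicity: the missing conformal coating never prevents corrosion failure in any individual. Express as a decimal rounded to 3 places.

p₁ = P(outcome | exposed) = 439/1632 = 0.269
p₀ = P(outcome | unexposed) = 67/338 = 0.19822
Under exogeneity and monotonicity, PN = (p₁ − p₀)/p₁.
PN = (0.269 − 0.19822) / 0.269 ≈ 0.2631

PN ≈ 0.263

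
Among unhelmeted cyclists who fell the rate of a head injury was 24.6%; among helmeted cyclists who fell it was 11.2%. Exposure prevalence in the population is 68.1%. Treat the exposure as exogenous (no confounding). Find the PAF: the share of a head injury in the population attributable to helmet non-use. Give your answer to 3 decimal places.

PAF ≈ 0.449

p₁ = 0.246, p₀ = 0.112.
Overall risk P(Y=1) = π·p₁ + (1−π)·p₀ = 0.681×0.246 + 0.319×0.112 = 0.20325.
Under exogeneity, PAF = [P(Y=1) − p₀] / P(Y=1).
PAF = (0.20325 − 0.112) / 0.20325 ≈ 0.4490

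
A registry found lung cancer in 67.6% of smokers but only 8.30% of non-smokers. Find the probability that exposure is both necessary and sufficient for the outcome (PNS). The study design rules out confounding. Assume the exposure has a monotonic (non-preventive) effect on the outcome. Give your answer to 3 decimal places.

PNS ≈ 0.593

p₁ = 0.676, p₀ = 0.083.
Under exogeneity and monotonicity, PNS = p₁ − p₀.
PNS = 0.676 − 0.083 = 0.593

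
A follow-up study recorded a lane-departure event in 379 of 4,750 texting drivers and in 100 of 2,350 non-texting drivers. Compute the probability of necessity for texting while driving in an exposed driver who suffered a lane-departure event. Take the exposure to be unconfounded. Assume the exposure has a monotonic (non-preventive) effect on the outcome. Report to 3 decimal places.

p₁ = P(outcome | exposed) = 379/4750 = 0.079789
p₀ = P(outcome | unexposed) = 100/2350 = 0.042553
Under exogeneity and monotonicity, PN = (p₁ − p₀) / p₁.
PN = (0.079789 − 0.042553) / 0.079789 = 0.037236 / 0.079789 ≈ 0.4667

PN ≈ 0.467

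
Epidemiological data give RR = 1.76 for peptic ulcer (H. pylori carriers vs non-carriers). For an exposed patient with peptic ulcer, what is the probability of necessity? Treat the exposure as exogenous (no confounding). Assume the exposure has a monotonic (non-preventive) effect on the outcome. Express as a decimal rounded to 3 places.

PN ≈ 0.432

Under exogeneity and monotonicity, PN = (RR − 1) / RR = 1 − 1/RR.
PN = (1.76 − 1) / 1.76 = 0.76 / 1.76 ≈ 0.4318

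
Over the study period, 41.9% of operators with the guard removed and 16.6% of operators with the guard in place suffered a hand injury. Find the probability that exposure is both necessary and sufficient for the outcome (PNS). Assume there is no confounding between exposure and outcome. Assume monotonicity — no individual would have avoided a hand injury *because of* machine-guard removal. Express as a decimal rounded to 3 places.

p₁ = 0.419, p₀ = 0.166.
Under exogeneity and monotonicity, PNS = p₁ − p₀.
PNS = 0.419 − 0.166 = 0.253

PNS ≈ 0.253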